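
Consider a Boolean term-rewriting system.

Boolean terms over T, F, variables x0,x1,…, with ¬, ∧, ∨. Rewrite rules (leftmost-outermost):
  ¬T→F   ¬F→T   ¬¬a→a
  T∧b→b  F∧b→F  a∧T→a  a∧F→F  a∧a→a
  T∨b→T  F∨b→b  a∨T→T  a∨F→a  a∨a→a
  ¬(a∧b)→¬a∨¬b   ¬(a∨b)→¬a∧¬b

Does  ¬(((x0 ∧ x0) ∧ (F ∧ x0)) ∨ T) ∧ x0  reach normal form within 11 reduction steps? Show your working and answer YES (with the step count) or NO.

Answer: YES — reaches normal form F in 11 ≤ 11 steps

Reduction:
  start: ¬(((x0 ∧ x0) ∧ (F ∧ x0)) ∨ T) ∧ x0
  step 1: (¬((x0 ∧ x0) ∧ (F ∧ x0)) ∧ ¬T) ∧ x0
  step 2: ((¬(x0 ∧ x0) ∨ ¬(F ∧ x0)) ∧ ¬T) ∧ x0
  step 3: (((¬x0 ∨ ¬x0) ∨ ¬(F ∧ x0)) ∧ ¬T) ∧ x0
  step 4: ((¬x0 ∨ ¬(F ∧ x0)) ∧ ¬T) ∧ x0
  step 5: ((¬x0 ∨ (¬F ∨ ¬x0)) ∧ ¬T) ∧ x0
  step 6: ((¬x0 ∨ (T ∨ ¬x0)) ∧ ¬T) ∧ x0
  step 7: ((¬x0 ∨ T) ∧ ¬T) ∧ x0
  step 8: (T ∧ ¬T) ∧ x0
  step 9: ¬T ∧ x0
  step 10: F ∧ x0
  step 11: F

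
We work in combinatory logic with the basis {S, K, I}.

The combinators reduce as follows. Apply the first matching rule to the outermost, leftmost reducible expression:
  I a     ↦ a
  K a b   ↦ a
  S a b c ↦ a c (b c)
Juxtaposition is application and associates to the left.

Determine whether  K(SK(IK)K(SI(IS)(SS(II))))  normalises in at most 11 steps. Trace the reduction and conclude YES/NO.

Answer: YES — reaches normal form K(K(S(S(SSI))(S(SSI)))) in 11 ≤ 11 steps

Derivation:
  start: K(SK(IK)K(SI(IS)(SS(II))))
  [1] K(KK(IKK)(SI(IS)(SS(II))))
  [2] K(K(SI(IS)(SS(II))))
  [3] K(K(I(SS(II))(IS(SS(II)))))
  [4] K(K(SS(II)(IS(SS(II)))))
  [5] K(K(S(IS(SS(II)))(II(IS(SS(II))))))
  [6] K(K(S(S(SS(II)))(II(IS(SS(II))))))
  [7] K(K(S(S(SSI))(II(IS(SS(II))))))
  [8] K(K(S(S(SSI))(I(IS(SS(II))))))
  [9] K(K(S(S(SSI))(IS(SS(II)))))
  [10] K(K(S(S(SSI))(S(SS(II)))))
  [11] K(K(S(S(SSI))(S(SSI))))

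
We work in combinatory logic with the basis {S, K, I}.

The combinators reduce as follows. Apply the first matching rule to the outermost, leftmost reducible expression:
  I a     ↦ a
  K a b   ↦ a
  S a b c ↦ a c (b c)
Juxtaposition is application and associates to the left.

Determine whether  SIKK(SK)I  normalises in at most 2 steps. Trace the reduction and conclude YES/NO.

  start: SIKK(SK)I
  step 1: IK(KK)(SK)I
  step 2: K(KK)(SK)I

Answer: NO — after 2 steps the term is K(KK)(SK)I, not yet normal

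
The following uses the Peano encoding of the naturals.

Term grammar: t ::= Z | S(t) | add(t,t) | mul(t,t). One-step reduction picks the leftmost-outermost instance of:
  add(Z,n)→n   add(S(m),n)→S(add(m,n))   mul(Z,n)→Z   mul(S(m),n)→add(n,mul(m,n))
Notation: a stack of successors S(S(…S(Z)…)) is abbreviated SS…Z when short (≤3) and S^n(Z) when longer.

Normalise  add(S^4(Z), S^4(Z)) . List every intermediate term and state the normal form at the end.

  start: add(S^4(Z), S^4(Z))
  [1] S(add(SSSZ, S^4(Z)))
  [2] S(S(add(SSZ, S^4(Z))))
  [3] S(S(S(add(SZ, S^4(Z)))))
  [4] S(S(S(S(add(Z, S^4(Z))))))
  [5] S^8(Z)

Answer: normal form = S^8(Z)  (in 5 steps)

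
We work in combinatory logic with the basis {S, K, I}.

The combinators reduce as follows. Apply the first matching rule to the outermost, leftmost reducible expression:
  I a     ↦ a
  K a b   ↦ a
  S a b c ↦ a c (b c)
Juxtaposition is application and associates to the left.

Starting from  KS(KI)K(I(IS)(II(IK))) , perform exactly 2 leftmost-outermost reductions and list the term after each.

Answer: after 2 steps: SK(IS(II(IK)))

Reduction:
  start: KS(KI)K(I(IS)(II(IK)))
  [1] SK(I(IS)(II(IK)))
  [2] SK(IS(II(IK)))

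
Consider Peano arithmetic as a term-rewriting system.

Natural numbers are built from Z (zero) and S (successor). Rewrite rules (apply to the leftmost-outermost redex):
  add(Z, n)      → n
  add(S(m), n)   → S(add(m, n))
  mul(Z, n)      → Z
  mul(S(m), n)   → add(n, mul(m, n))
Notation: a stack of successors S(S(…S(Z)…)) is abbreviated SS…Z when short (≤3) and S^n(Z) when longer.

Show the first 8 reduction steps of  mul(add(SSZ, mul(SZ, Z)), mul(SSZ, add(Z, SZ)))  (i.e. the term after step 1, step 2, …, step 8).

Answer: after 8 steps: S(add(add(add(Z, SZ), mul(Z, add(Z, SZ))), mul(add(SZ, mul(SZ, Z)), mul(SSZ, add(Z, SZ)))))

Reduction:
  start: mul(add(SSZ, mul(SZ, Z)), mul(SSZ, add(Z, SZ)))
  [1] mul(S(add(SZ, mul(SZ, Z))), mul(SSZ, add(Z, SZ)))
  [2] add(mul(SSZ, add(Z, SZ)), mul(add(SZ, mul(SZ, Z)), mul(SSZ, add(Z, SZ))))
  [3] add(add(add(Z, SZ), mul(SZ, add(Z, SZ))), mul(add(SZ, mul(SZ, Z)), mul(SSZ, add(Z, SZ))))
  [4] add(add(SZ, mul(SZ, add(Z, SZ))), mul(add(SZ, mul(SZ, Z)), mul(SSZ, add(Z, SZ))))
  [5] add(S(add(Z, mul(SZ, add(Z, SZ)))), mul(add(SZ, mul(SZ, Z)), mul(SSZ, add(Z, SZ))))
  [6] S(add(add(Z, mul(SZ, add(Z, SZ))), mul(add(SZ, mul(SZ, Z)), mul(SSZ, add(Z, SZ)))))
  [7] S(add(mul(SZ, add(Z, SZ)), mul(add(SZ, mul(SZ, Z)), mul(SSZ, add(Z, SZ)))))
  [8] S(add(add(add(Z, SZ), mul(Z, add(Z, SZ))), mul(add(SZ, mul(SZ, Z)), mul(SSZ, add(Z, SZ)))))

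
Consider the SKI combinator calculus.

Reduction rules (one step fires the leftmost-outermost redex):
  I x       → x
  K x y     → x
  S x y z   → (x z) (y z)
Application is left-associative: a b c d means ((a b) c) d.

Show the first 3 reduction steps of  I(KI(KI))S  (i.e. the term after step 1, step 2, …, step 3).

  start: I(KI(KI))S
  [1] KI(KI)S
  [2] IS
  [3] S

Answer: after 3 steps: S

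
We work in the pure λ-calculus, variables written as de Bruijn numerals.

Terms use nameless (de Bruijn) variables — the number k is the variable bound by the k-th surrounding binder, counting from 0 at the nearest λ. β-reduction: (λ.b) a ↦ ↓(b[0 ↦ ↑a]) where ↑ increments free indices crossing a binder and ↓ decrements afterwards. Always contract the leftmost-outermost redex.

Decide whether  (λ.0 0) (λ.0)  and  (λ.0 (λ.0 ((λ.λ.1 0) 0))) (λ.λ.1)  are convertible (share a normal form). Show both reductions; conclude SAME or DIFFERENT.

Term A:
  start: (λ.0 0) (λ.0)
  [1] (λ.0) (λ.0)
  [2] λ.0

Term B:
  start: (λ.0 (λ.0 ((λ.λ.1 0) 0))) (λ.λ.1)
  [1] (λ.λ.1) (λ.0 ((λ.λ.1 0) 0))
  [2] λ.λ.0 ((λ.λ.1 0) 0)
  [3] λ.λ.0 (λ.1 0)

Answer: DIFFERENT — A ⇓ λ.0, B ⇓ λ.λ.0 (λ.1 0)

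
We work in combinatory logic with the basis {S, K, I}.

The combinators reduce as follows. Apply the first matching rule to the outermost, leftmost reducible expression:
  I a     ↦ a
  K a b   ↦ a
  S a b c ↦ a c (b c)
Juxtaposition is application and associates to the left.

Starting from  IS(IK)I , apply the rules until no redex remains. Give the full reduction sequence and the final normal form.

Answer: normal form = SKI  (in 2 steps)

Working:
  start: IS(IK)I
  step 1: S(IK)I
  step 2: SKI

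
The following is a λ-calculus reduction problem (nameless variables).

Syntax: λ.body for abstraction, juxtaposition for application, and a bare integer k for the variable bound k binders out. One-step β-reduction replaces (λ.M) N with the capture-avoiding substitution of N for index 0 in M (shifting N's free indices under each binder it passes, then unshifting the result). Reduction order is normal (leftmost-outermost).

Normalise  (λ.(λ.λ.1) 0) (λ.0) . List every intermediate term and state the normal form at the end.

Answer: normal form = λ.λ.0  (in 2 steps)

Working:
  start: (λ.(λ.λ.1) 0) (λ.0)
  [1] (λ.λ.1) (λ.0)
  [2] λ.λ.0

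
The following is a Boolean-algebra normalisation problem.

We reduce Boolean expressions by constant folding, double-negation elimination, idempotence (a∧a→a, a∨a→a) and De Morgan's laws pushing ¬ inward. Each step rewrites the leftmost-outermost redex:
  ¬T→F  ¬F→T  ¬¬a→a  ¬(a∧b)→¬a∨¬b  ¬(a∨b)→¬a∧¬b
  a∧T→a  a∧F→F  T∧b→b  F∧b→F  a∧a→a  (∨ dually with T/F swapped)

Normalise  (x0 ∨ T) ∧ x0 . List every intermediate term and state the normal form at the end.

Answer: normal form = x0  (in 2 steps)

Reduction:
  start: (x0 ∨ T) ∧ x0
  step 1: T ∧ x0
  step 2: x0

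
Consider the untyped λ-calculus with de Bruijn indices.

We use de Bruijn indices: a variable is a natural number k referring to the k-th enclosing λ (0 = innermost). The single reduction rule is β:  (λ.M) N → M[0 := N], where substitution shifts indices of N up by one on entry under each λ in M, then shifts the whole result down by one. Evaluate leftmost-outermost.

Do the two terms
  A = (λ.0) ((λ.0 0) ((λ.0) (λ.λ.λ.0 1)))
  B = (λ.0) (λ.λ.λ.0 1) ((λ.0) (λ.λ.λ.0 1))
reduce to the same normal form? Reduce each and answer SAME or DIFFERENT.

Answer: SAME — A ⇓ λ.λ.0 1, B ⇓ λ.λ.0 1

Derivation:
Term A:
  start: (λ.0) ((λ.0 0) ((λ.0) (λ.λ.λ.0 1)))
  →1  (λ.0 0) ((λ.0) (λ.λ.λ.0 1))
  →2  (λ.0) (λ.λ.λ.0 1) ((λ.0) (λ.λ.λ.0 1))
  →3  (λ.λ.λ.0 1) ((λ.0) (λ.λ.λ.0 1))
  →4  λ.λ.0 1

Term B:
  start: (λ.0) (λ.λ.λ.0 1) ((λ.0) (λ.λ.λ.0 1))
  →1  (λ.λ.λ.0 1) ((λ.0) (λ.λ.λ.0 1))
  →2  λ.λ.0 1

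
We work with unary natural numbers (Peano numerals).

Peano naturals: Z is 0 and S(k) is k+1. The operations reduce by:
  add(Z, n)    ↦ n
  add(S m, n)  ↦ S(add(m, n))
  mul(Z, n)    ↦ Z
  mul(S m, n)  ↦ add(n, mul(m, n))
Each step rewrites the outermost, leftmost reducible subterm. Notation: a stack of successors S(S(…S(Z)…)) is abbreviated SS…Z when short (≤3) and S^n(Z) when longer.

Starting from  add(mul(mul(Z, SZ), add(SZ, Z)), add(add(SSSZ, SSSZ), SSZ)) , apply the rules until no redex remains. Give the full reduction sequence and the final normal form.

  start: add(mul(mul(Z, SZ), add(SZ, Z)), add(add(SSSZ, SSSZ), SSZ))
  [1] add(mul(Z, add(SZ, Z)), add(add(SSSZ, SSSZ), SSZ))
  [2] add(Z, add(add(SSSZ, SSSZ), SSZ))
  [3] add(add(SSSZ, SSSZ), SSZ)
  [4] add(S(add(SSZ, SSSZ)), SSZ)
  [5] S(add(add(SSZ, SSSZ), SSZ))
  [6] S(add(S(add(SZ, SSSZ)), SSZ))
  [7] S(S(add(add(SZ, SSSZ), SSZ)))
  [8] S(S(add(S(add(Z, SSSZ)), SSZ)))
  [9] S(S(S(add(add(Z, SSSZ), SSZ))))
  [10] S(S(S(add(SSSZ, SSZ))))
  [11] S(S(S(S(add(SSZ, SSZ)))))
  [12] S(S(S(S(S(add(SZ, SSZ))))))
  [13] S(S(S(S(S(S(add(Z, SSZ)))))))
  [14] S^8(Z)

Answer: normal form = S^8(Z)  (in 14 steps)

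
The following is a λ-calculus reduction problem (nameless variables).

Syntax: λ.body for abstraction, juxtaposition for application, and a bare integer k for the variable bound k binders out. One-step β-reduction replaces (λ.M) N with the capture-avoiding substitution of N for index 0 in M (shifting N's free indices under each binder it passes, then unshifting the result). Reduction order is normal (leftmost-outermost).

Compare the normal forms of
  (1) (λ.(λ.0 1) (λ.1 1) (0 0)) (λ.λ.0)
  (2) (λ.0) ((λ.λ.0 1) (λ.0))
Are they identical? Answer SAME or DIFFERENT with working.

Term A:
  start: (λ.(λ.0 1) (λ.1 1) (0 0)) (λ.λ.0)
  step 1: (λ.0 (λ.λ.0)) (λ.(λ.λ.0) (λ.λ.0)) ((λ.λ.0) (λ.λ.0))
  step 2: (λ.(λ.λ.0) (λ.λ.0)) (λ.λ.0) ((λ.λ.0) (λ.λ.0))
  step 3: (λ.λ.0) (λ.λ.0) ((λ.λ.0) (λ.λ.0))
  step 4: (λ.0) ((λ.λ.0) (λ.λ.0))
  step 5: (λ.λ.0) (λ.λ.0)
  step 6: λ.0

Term B:
  start: (λ.0) ((λ.λ.0 1) (λ.0))
  step 1: (λ.λ.0 1) (λ.0)
  step 2: λ.0 (λ.0)

Answer: DIFFERENT — A ⇓ λ.0, B ⇓ λ.0 (λ.0)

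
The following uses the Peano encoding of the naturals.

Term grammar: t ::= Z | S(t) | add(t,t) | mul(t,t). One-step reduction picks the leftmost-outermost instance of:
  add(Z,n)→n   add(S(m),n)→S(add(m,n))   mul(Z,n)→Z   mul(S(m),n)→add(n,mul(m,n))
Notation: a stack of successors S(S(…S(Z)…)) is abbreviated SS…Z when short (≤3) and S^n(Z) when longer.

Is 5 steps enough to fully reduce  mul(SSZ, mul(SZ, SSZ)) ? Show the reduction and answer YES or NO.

  start: mul(SSZ, mul(SZ, SSZ))
  [1] add(mul(SZ, SSZ), mul(SZ, mul(SZ, SSZ)))
  [2] add(add(SSZ, mul(Z, SSZ)), mul(SZ, mul(SZ, SSZ)))
  [3] add(S(add(SZ, mul(Z, SSZ))), mul(SZ, mul(SZ, SSZ)))
  [4] S(add(add(SZ, mul(Z, SSZ)), mul(SZ, mul(SZ, SSZ))))
  [5] S(add(S(add(Z, mul(Z, SSZ))), mul(SZ, mul(SZ, SSZ))))

Answer: NO — after 5 steps the term is S(add(S(add(Z, mul(Z, SSZ))), mul(SZ, mul(SZ, SSZ)))), not yet normal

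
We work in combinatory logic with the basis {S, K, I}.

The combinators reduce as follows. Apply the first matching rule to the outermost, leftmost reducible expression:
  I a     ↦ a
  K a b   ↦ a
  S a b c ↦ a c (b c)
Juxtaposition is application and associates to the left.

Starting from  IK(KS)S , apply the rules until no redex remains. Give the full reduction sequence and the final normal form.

Answer: normal form = KS  (in 2 steps)

Reduction:
  start: IK(KS)S
  [1] K(KS)S
  [2] KS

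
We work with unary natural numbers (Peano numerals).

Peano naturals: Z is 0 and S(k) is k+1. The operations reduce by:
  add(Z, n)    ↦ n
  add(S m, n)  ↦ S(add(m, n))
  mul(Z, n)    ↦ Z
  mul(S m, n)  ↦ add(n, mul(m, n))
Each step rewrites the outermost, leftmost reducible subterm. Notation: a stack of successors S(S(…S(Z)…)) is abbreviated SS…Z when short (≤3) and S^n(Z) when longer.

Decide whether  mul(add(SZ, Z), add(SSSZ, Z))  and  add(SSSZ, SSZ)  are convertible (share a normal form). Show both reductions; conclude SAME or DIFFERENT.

Answer: DIFFERENT — A ⇓ SSSZ, B ⇓ S^5(Z)

Derivation:
Term A:
  start: mul(add(SZ, Z), add(SSSZ, Z))
  [1] mul(S(add(Z, Z)), add(SSSZ, Z))
  [2] add(add(SSSZ, Z), mul(add(Z, Z), add(SSSZ, Z)))
  [3] add(S(add(SSZ, Z)), mul(add(Z, Z), add(SSSZ, Z)))
  [4] S(add(add(SSZ, Z), mul(add(Z, Z), add(SSSZ, Z))))
  [5] S(add(S(add(SZ, Z)), mul(add(Z, Z), add(SSSZ, Z))))
  [6] S(S(add(add(SZ, Z), mul(add(Z, Z), add(SSSZ, Z)))))
  [7] S(S(add(S(add(Z, Z)), mul(add(Z, Z), add(SSSZ, Z)))))
  [8] S(S(S(add(add(Z, Z), mul(add(Z, Z), add(SSSZ, Z))))))
  [9] S(S(S(add(Z, mul(add(Z, Z), add(SSSZ, Z))))))
  [10] S(S(S(mul(add(Z, Z), add(SSSZ, Z)))))
  [11] S(S(S(mul(Z, add(SSSZ, Z)))))
  [12] SSSZ

Term B:
  start: add(SSSZ, SSZ)
  [1] S(add(SSZ, SSZ))
  [2] S(S(add(SZ, SSZ)))
  [3] S(S(S(add(Z, SSZ))))
  [4] S^5(Z)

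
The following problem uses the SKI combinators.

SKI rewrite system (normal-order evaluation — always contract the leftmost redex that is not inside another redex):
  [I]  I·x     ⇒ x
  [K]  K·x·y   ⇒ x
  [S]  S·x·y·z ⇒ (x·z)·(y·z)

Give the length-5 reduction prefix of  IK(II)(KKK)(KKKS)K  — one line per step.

Answer: after 5 steps: KSK

Reduction:
  start: IK(II)(KKK)(KKKS)K
  [1] K(II)(KKK)(KKKS)K
  [2] II(KKKS)K
  [3] I(KKKS)K
  [4] KKKSK
  [5] KSK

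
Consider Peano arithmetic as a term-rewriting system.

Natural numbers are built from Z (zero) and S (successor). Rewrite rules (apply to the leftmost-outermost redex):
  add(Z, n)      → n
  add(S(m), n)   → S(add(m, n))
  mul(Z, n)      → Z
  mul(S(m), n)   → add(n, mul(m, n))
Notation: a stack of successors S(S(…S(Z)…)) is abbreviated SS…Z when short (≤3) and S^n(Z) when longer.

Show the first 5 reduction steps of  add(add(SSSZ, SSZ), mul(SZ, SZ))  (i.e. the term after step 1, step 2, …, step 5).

Answer: after 5 steps: S(S(add(S(add(Z, SSZ)), mul(SZ, SZ))))

Working:
  start: add(add(SSSZ, SSZ), mul(SZ, SZ))
  step 1: add(S(add(SSZ, SSZ)), mul(SZ, SZ))
  step 2: S(add(add(SSZ, SSZ), mul(SZ, SZ)))
  step 3: S(add(S(add(SZ, SSZ)), mul(SZ, SZ)))
  step 4: S(S(add(add(SZ, SSZ), mul(SZ, SZ))))
  step 5: S(S(add(S(add(Z, SSZ)), mul(SZ, SZ))))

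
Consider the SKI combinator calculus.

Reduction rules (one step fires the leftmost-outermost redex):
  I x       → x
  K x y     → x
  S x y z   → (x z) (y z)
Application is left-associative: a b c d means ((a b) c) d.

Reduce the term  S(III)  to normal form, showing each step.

  start: S(III)
  →1  S(II)
  →2  SI

Answer: normal form = SI  (in 2 steps)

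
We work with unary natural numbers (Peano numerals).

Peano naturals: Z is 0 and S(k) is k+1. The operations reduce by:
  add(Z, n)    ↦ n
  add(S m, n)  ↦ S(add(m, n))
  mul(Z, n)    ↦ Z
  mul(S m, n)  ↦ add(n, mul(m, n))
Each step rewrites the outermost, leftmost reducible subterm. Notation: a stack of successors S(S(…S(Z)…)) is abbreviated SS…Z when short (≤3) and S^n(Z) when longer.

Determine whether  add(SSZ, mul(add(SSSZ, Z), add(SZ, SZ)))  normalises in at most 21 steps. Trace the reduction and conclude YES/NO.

Answer: NO — after 21 steps the term is S(S(S(S(S(S(S(add(add(Z, SZ), mul(add(Z, Z), add(SZ, SZ)))))))))), not yet normal

Working:
  start: add(SSZ, mul(add(SSSZ, Z), add(SZ, SZ)))
  step 1: S(add(SZ, mul(add(SSSZ, Z), add(SZ, SZ))))
  step 2: S(S(add(Z, mul(add(SSSZ, Z), add(SZ, SZ)))))
  step 3: S(S(mul(add(SSSZ, Z), add(SZ, SZ))))
  step 4: S(S(mul(S(add(SSZ, Z)), add(SZ, SZ))))
  step 5: S(S(add(add(SZ, SZ), mul(add(SSZ, Z), add(SZ, SZ)))))
  step 6: S(S(add(S(add(Z, SZ)), mul(add(SSZ, Z), add(SZ, SZ)))))
  step 7: S(S(S(add(add(Z, SZ), mul(add(SSZ, Z), add(SZ, SZ))))))
  step 8: S(S(S(add(SZ, mul(add(SSZ, Z), add(SZ, SZ))))))
  step 9: S(S(S(S(add(Z, mul(add(SSZ, Z), add(SZ, SZ)))))))
  step 10: S(S(S(S(mul(add(SSZ, Z), add(SZ, SZ))))))
  step 11: S(S(S(S(mul(S(add(SZ, Z)), add(SZ, SZ))))))
  step 12: S(S(S(S(add(add(SZ, SZ), mul(add(SZ, Z), add(SZ, SZ)))))))
  step 13: S(S(S(S(add(S(add(Z, SZ)), mul(add(SZ, Z), add(SZ, SZ)))))))
  step 14: S(S(S(S(S(add(add(Z, SZ), mul(add(SZ, Z), add(SZ, SZ))))))))
  step 15: S(S(S(S(S(add(SZ, mul(add(SZ, Z), add(SZ, SZ))))))))
  step 16: S(S(S(S(S(S(add(Z, mul(add(SZ, Z), add(SZ, SZ)))))))))
  step 17: S(S(S(S(S(S(mul(add(SZ, Z), add(SZ, SZ))))))))
  step 18: S(S(S(S(S(S(mul(S(add(Z, Z)), add(SZ, SZ))))))))
  step 19: S(S(S(S(S(S(add(add(SZ, SZ), mul(add(Z, Z), add(SZ, SZ)))))))))
  step 20: S(S(S(S(S(S(add(S(add(Z, SZ)), mul(add(Z, Z), add(SZ, SZ)))))))))
  step 21: S(S(S(S(S(S(S(add(add(Z, SZ), mul(add(Z, Z), add(SZ, SZ))))))))))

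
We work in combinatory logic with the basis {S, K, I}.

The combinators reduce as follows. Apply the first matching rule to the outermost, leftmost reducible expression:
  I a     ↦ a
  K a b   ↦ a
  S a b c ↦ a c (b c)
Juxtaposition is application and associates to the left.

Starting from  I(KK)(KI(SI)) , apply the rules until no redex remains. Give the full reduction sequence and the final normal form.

  start: I(KK)(KI(SI))
  →1  KK(KI(SI))
  →2  K

Answer: normal form = K  (in 2 steps)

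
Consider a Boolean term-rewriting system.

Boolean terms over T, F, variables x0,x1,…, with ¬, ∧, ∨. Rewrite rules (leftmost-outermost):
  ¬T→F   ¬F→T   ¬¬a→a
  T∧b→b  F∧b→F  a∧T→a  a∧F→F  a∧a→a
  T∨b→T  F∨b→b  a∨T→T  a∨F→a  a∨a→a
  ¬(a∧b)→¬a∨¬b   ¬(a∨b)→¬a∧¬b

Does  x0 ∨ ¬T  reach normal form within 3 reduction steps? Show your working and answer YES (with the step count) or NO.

  start: x0 ∨ ¬T
  →1  x0 ∨ F
  →2  x0

Answer: YES — reaches normal form x0 in 2 ≤ 3 steps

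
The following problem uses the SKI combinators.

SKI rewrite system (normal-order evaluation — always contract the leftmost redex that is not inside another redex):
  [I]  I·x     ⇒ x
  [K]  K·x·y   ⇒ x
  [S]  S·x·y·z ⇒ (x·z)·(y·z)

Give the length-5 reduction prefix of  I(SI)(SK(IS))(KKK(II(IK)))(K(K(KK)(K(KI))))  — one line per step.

  start: I(SI)(SK(IS))(KKK(II(IK)))(K(K(KK)(K(KI))))
  [1] SI(SK(IS))(KKK(II(IK)))(K(K(KK)(K(KI))))
  [2] I(KKK(II(IK)))(SK(IS)(KKK(II(IK))))(K(K(KK)(K(KI))))
  [3] KKK(II(IK))(SK(IS)(KKK(II(IK))))(K(K(KK)(K(KI))))
  [4] K(II(IK))(SK(IS)(KKK(II(IK))))(K(K(KK)(K(KI))))
  [5] II(IK)(K(K(KK)(K(KI))))

Answer: after 5 steps: II(IK)(K(K(KK)(K(KI))))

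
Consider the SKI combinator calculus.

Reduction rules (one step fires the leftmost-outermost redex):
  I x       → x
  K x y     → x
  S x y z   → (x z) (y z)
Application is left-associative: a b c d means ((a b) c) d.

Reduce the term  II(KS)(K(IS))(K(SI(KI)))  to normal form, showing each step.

Answer: normal form = S(K(SI(KI)))  (in 3 steps)

Derivation:
  start: II(KS)(K(IS))(K(SI(KI)))
  step 1: I(KS)(K(IS))(K(SI(KI)))
  step 2: KS(K(IS))(K(SI(KI)))
  step 3: S(K(SI(KI)))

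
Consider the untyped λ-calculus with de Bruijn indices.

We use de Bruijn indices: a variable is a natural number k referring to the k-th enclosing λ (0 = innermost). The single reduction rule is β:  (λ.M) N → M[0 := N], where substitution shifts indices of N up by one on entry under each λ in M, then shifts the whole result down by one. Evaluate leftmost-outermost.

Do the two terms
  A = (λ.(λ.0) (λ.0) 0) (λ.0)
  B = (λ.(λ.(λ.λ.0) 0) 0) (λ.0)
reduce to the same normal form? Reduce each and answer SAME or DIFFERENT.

Term A:
  start: (λ.(λ.0) (λ.0) 0) (λ.0)
  →1  (λ.0) (λ.0) (λ.0)
  →2  (λ.0) (λ.0)
  →3  λ.0

Term B:
  start: (λ.(λ.(λ.λ.0) 0) 0) (λ.0)
  →1  (λ.(λ.λ.0) 0) (λ.0)
  →2  (λ.λ.0) (λ.0)
  →3  λ.0

Answer: SAME — A ⇓ λ.0, B ⇓ λ.0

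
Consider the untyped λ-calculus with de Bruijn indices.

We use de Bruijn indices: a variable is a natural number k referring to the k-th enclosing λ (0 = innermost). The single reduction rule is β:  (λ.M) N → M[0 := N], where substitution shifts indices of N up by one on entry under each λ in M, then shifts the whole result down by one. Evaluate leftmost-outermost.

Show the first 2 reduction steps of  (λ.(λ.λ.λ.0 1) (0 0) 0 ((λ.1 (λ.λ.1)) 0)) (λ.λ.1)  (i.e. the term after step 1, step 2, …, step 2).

Answer: after 2 steps: (λ.λ.0 1) (λ.λ.1) ((λ.(λ.λ.1) (λ.λ.1)) (λ.λ.1))

Reduction:
  start: (λ.(λ.λ.λ.0 1) (0 0) 0 ((λ.1 (λ.λ.1)) 0)) (λ.λ.1)
  →1  (λ.λ.λ.0 1) ((λ.λ.1) (λ.λ.1)) (λ.λ.1) ((λ.(λ.λ.1) (λ.λ.1)) (λ.λ.1))
  →2  (λ.λ.0 1) (λ.λ.1) ((λ.(λ.λ.1) (λ.λ.1)) (λ.λ.1))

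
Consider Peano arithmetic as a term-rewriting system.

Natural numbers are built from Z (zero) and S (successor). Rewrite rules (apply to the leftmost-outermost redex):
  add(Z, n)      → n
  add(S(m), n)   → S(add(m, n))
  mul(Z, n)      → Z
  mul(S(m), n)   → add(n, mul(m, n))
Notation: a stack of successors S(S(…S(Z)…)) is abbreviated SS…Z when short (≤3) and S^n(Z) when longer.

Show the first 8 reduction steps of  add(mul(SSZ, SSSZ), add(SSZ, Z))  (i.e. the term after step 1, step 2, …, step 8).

Answer: after 8 steps: S(S(S(add(mul(SZ, SSSZ), add(SSZ, Z)))))

Working:
  start: add(mul(SSZ, SSSZ), add(SSZ, Z))
  →1  add(add(SSSZ, mul(SZ, SSSZ)), add(SSZ, Z))
  →2  add(S(add(SSZ, mul(SZ, SSSZ))), add(SSZ, Z))
  →3  S(add(add(SSZ, mul(SZ, SSSZ)), add(SSZ, Z)))
  →4  S(add(S(add(SZ, mul(SZ, SSSZ))), add(SSZ, Z)))
  →5  S(S(add(add(SZ, mul(SZ, SSSZ)), add(SSZ, Z))))
  →6  S(S(add(S(add(Z, mul(SZ, SSSZ))), add(SSZ, Z))))
  →7  S(S(S(add(add(Z, mul(SZ, SSSZ)), add(SSZ, Z)))))
  →8  S(S(S(add(mul(SZ, SSSZ), add(SSZ, Z)))))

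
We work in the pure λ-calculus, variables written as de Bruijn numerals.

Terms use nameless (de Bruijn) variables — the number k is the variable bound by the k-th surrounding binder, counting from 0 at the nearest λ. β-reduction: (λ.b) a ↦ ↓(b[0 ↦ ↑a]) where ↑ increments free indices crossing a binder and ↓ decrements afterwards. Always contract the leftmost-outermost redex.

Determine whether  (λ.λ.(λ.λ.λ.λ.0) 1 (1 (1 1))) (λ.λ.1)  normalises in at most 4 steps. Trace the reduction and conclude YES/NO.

Answer: YES — reaches normal form λ.λ.λ.0 in 3 ≤ 4 steps

Working:
  start: (λ.λ.(λ.λ.λ.λ.0) 1 (1 (1 1))) (λ.λ.1)
  →1  λ.(λ.λ.λ.λ.0) (λ.λ.1) ((λ.λ.1) ((λ.λ.1) (λ.λ.1)))
  →2  λ.(λ.λ.λ.0) ((λ.λ.1) ((λ.λ.1) (λ.λ.1)))
  →3  λ.λ.λ.0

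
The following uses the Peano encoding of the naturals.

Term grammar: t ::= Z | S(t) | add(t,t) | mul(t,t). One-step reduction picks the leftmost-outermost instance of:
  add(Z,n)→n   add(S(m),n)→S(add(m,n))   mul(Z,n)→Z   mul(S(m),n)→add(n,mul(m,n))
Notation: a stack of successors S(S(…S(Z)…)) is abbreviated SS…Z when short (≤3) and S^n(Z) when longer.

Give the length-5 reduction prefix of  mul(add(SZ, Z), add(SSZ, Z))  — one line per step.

Answer: after 5 steps: S(add(S(add(Z, Z)), mul(add(Z, Z), add(SSZ, Z))))

Working:
  start: mul(add(SZ, Z), add(SSZ, Z))
  step 1: mul(S(add(Z, Z)), add(SSZ, Z))
  step 2: add(add(SSZ, Z), mul(add(Z, Z), add(SSZ, Z)))
  step 3: add(S(add(SZ, Z)), mul(add(Z, Z), add(SSZ, Z)))
  step 4: S(add(add(SZ, Z), mul(add(Z, Z), add(SSZ, Z))))
  step 5: S(add(S(add(Z, Z)), mul(add(Z, Z), add(SSZ, Z))))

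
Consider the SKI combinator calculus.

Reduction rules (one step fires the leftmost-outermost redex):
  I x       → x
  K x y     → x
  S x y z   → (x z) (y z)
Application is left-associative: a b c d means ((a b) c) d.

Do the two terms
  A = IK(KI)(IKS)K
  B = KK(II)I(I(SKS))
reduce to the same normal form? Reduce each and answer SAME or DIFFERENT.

Term A:
  start: IK(KI)(IKS)K
  step 1: K(KI)(IKS)K
  step 2: KIK
  step 3: I

Term B:
  start: KK(II)I(I(SKS))
  step 1: KI(I(SKS))
  step 2: I

Answer: SAME — A ⇓ I, B ⇓ I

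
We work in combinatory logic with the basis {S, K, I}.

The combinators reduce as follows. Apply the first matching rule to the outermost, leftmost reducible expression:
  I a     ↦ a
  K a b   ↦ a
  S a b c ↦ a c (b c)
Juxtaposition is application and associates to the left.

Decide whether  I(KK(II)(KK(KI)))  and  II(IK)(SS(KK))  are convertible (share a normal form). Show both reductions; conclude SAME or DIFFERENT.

Term A:
  start: I(KK(II)(KK(KI)))
  step 1: KK(II)(KK(KI))
  step 2: K(KK(KI))
  step 3: KK

Term B:
  start: II(IK)(SS(KK))
  step 1: I(IK)(SS(KK))
  step 2: IK(SS(KK))
  step 3: K(SS(KK))

Answer: DIFFERENT — A ⇓ KK, B ⇓ K(SS(KK))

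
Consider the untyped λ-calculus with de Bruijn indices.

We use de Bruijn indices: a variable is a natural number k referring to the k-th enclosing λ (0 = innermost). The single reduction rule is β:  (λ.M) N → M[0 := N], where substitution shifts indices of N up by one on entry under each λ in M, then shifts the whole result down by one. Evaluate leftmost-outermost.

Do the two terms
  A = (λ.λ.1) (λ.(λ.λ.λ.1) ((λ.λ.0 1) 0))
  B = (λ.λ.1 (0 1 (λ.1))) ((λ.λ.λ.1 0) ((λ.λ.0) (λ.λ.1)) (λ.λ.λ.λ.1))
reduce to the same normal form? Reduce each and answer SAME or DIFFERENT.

Answer: SAME — A ⇓ λ.λ.λ.λ.1, B ⇓ λ.λ.λ.λ.1

Reduction:
Term A:
  start: (λ.λ.1) (λ.(λ.λ.λ.1) ((λ.λ.0 1) 0))
  →1  λ.λ.(λ.λ.λ.1) ((λ.λ.0 1) 0)
  →2  λ.λ.λ.λ.1

Term B:
  start: (λ.λ.1 (0 1 (λ.1))) ((λ.λ.λ.1 0) ((λ.λ.0) (λ.λ.1)) (λ.λ.λ.λ.1))
  →1  λ.(λ.λ.λ.1 0) ((λ.λ.0) (λ.λ.1)) (λ.λ.λ.λ.1) (0 ((λ.λ.λ.1 0) ((λ.λ.0) (λ.λ.1)) (λ.λ.λ.λ.1)) (λ.1))
  →2  λ.(λ.λ.1 0) (λ.λ.λ.λ.1) (0 ((λ.λ.λ.1 0) ((λ.λ.0) (λ.λ.1)) (λ.λ.λ.λ.1)) (λ.1))
  →3  λ.(λ.(λ.λ.λ.λ.1) 0) (0 ((λ.λ.λ.1 0) ((λ.λ.0) (λ.λ.1)) (λ.λ.λ.λ.1)) (λ.1))
  →4  λ.(λ.λ.λ.λ.1) (0 ((λ.λ.λ.1 0) ((λ.λ.0) (λ.λ.1)) (λ.λ.λ.λ.1)) (λ.1))
  →5  λ.λ.λ.λ.1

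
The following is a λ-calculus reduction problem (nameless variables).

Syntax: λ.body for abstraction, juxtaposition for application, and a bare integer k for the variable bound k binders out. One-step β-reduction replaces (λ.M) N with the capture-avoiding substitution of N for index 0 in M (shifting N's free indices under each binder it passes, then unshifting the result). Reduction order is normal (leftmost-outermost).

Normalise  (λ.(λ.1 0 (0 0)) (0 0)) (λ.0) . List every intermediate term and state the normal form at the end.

Answer: normal form = λ.0  (in 8 steps)

Reduction:
  start: (λ.(λ.1 0 (0 0)) (0 0)) (λ.0)
  [1] (λ.(λ.0) 0 (0 0)) ((λ.0) (λ.0))
  [2] (λ.0) ((λ.0) (λ.0)) ((λ.0) (λ.0) ((λ.0) (λ.0)))
  [3] (λ.0) (λ.0) ((λ.0) (λ.0) ((λ.0) (λ.0)))
  [4] (λ.0) ((λ.0) (λ.0) ((λ.0) (λ.0)))
  [5] (λ.0) (λ.0) ((λ.0) (λ.0))
  [6] (λ.0) ((λ.0) (λ.0))
  [7] (λ.0) (λ.0)
  [8] λ.0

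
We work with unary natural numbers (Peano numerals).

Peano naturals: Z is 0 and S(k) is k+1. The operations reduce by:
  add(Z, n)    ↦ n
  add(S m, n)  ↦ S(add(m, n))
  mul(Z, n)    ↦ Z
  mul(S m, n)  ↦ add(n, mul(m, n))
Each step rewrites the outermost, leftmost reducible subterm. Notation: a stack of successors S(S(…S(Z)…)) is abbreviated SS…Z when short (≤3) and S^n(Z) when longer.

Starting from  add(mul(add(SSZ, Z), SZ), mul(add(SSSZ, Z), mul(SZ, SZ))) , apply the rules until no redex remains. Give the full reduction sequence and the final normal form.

  start: add(mul(add(SSZ, Z), SZ), mul(add(SSSZ, Z), mul(SZ, SZ)))
  step 1: add(mul(S(add(SZ, Z)), SZ), mul(add(SSSZ, Z), mul(SZ, SZ)))
  step 2: add(add(SZ, mul(add(SZ, Z), SZ)), mul(add(SSSZ, Z), mul(SZ, SZ)))
  step 3: add(S(add(Z, mul(add(SZ, Z), SZ))), mul(add(SSSZ, Z), mul(SZ, SZ)))
  step 4: S(add(add(Z, mul(add(SZ, Z), SZ)), mul(add(SSSZ, Z), mul(SZ, SZ))))
  step 5: S(add(mul(add(SZ, Z), SZ), mul(add(SSSZ, Z), mul(SZ, SZ))))
  step 6: S(add(mul(S(add(Z, Z)), SZ), mul(add(SSSZ, Z), mul(SZ, SZ))))
  step 7: S(add(add(SZ, mul(add(Z, Z), SZ)), mul(add(SSSZ, Z), mul(SZ, SZ))))
  step 8: S(add(S(add(Z, mul(add(Z, Z), SZ))), mul(add(SSSZ, Z), mul(SZ, SZ))))
  step 9: S(S(add(add(Z, mul(add(Z, Z), SZ)), mul(add(SSSZ, Z), mul(SZ, SZ)))))
  step 10: S(S(add(mul(add(Z, Z), SZ), mul(add(SSSZ, Z), mul(SZ, SZ)))))
  step 11: S(S(add(mul(Z, SZ), mul(add(SSSZ, Z), mul(SZ, SZ)))))
  step 12: S(S(add(Z, mul(add(SSSZ, Z), mul(SZ, SZ)))))
  step 13: S(S(mul(add(SSSZ, Z), mul(SZ, SZ))))
  step 14: S(S(mul(S(add(SSZ, Z)), mul(SZ, SZ))))
  step 15: S(S(add(mul(SZ, SZ), mul(add(SSZ, Z), mul(SZ, SZ)))))
  step 16: S(S(add(add(SZ, mul(Z, SZ)), mul(add(SSZ, Z), mul(SZ, SZ)))))
  step 17: S(S(add(S(add(Z, mul(Z, SZ))), mul(add(SSZ, Z), mul(SZ, SZ)))))
  step 18: S(S(S(add(add(Z, mul(Z, SZ)), mul(add(SSZ, Z), mul(SZ, SZ))))))
  step 19: S(S(S(add(mul(Z, SZ), mul(add(SSZ, Z), mul(SZ, SZ))))))
  step 20: S(S(S(add(Z, mul(add(SSZ, Z), mul(SZ, SZ))))))
  step 21: S(S(S(mul(add(SSZ, Z), mul(SZ, SZ)))))
  step 22: S(S(S(mul(S(add(SZ, Z)), mul(SZ, SZ)))))
  step 23: S(S(S(add(mul(SZ, SZ), mul(add(SZ, Z), mul(SZ, SZ))))))
  step 24: S(S(S(add(add(SZ, mul(Z, SZ)), mul(add(SZ, Z), mul(SZ, SZ))))))
  step 25: S(S(S(add(S(add(Z, mul(Z, SZ))), mul(add(SZ, Z), mul(SZ, SZ))))))
  step 26: S(S(S(S(add(add(Z, mul(Z, SZ)), mul(add(SZ, Z), mul(SZ, SZ)))))))
  step 27: S(S(S(S(add(mul(Z, SZ), mul(add(SZ, Z), mul(SZ, SZ)))))))
  step 28: S(S(S(S(add(Z, mul(add(SZ, Z), mul(SZ, SZ)))))))
  step 29: S(S(S(S(mul(add(SZ, Z), mul(SZ, SZ))))))
  step 30: S(S(S(S(mul(S(add(Z, Z)), mul(SZ, SZ))))))
  step 31: S(S(S(S(add(mul(SZ, SZ), mul(add(Z, Z), mul(SZ, SZ)))))))
  step 32: S(S(S(S(add(add(SZ, mul(Z, SZ)), mul(add(Z, Z), mul(SZ, SZ)))))))
  step 33: S(S(S(S(add(S(add(Z, mul(Z, SZ))), mul(add(Z, Z), mul(SZ, SZ)))))))
  step 34: S(S(S(S(S(add(add(Z, mul(Z, SZ)), mul(add(Z, Z), mul(SZ, SZ))))))))
  step 35: S(S(S(S(S(add(mul(Z, SZ), mul(add(Z, Z), mul(SZ, SZ))))))))
  step 36: S(S(S(S(S(add(Z, mul(add(Z, Z), mul(SZ, SZ))))))))
  step 37: S(S(S(S(S(mul(add(Z, Z), mul(SZ, SZ)))))))
  step 38: S(S(S(S(S(mul(Z, mul(SZ, SZ)))))))
  step 39: S^5(Z)

Answer: normal form = S^5(Z)  (in 39 steps)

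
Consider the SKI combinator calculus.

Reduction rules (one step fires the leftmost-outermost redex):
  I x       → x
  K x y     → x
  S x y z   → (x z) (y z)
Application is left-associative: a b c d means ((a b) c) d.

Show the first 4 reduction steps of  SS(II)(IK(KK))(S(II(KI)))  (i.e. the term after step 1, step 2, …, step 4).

Answer: after 4 steps: KK(II(IK(KK))(S(II(KI))))

Working:
  start: SS(II)(IK(KK))(S(II(KI)))
  step 1: S(IK(KK))(II(IK(KK)))(S(II(KI)))
  step 2: IK(KK)(S(II(KI)))(II(IK(KK))(S(II(KI))))
  step 3: K(KK)(S(II(KI)))(II(IK(KK))(S(II(KI))))
  step 4: KK(II(IK(KK))(S(II(KI))))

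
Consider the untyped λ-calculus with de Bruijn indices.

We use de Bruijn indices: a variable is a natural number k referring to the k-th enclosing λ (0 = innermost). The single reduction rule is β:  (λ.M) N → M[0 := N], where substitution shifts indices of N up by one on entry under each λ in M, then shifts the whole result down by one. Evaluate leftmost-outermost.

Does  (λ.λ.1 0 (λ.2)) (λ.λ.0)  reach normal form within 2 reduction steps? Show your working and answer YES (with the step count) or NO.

Answer: NO — after 2 steps the term is λ.(λ.0) (λ.λ.λ.0), not yet normal

Derivation:
  start: (λ.λ.1 0 (λ.2)) (λ.λ.0)
  →1  λ.(λ.λ.0) 0 (λ.λ.λ.0)
  →2  λ.(λ.0) (λ.λ.λ.0)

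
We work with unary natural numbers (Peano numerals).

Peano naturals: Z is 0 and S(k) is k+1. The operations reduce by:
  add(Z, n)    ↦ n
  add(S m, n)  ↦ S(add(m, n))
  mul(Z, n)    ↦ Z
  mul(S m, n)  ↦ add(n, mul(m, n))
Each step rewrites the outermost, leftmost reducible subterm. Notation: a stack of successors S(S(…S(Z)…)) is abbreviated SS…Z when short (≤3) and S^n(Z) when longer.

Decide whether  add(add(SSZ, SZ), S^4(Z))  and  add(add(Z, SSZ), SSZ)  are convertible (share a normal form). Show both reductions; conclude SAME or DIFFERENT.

Term A:
  start: add(add(SSZ, SZ), S^4(Z))
  [1] add(S(add(SZ, SZ)), S^4(Z))
  [2] S(add(add(SZ, SZ), S^4(Z)))
  [3] S(add(S(add(Z, SZ)), S^4(Z)))
  [4] S(S(add(add(Z, SZ), S^4(Z))))
  [5] S(S(add(SZ, S^4(Z))))
  [6] S(S(S(add(Z, S^4(Z)))))
  [7] S^7(Z)

Term B:
  start: add(add(Z, SSZ), SSZ)
  [1] add(SSZ, SSZ)
  [2] S(add(SZ, SSZ))
  [3] S(S(add(Z, SSZ)))
  [4] S^4(Z)

Answer: DIFFERENT — A ⇓ S^7(Z), B ⇓ S^4(Z)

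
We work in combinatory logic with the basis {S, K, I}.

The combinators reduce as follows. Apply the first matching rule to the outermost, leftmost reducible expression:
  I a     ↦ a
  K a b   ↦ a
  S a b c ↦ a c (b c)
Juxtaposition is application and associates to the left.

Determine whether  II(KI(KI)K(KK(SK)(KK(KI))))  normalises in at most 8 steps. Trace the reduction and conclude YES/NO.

  start: II(KI(KI)K(KK(SK)(KK(KI))))
  →1  I(KI(KI)K(KK(SK)(KK(KI))))
  →2  KI(KI)K(KK(SK)(KK(KI)))
  →3  IK(KK(SK)(KK(KI)))
  →4  K(KK(SK)(KK(KI)))
  →5  K(K(KK(KI)))
  →6  K(KK)

Answer: YES — reaches normal form K(KK) in 6 ≤ 8 steps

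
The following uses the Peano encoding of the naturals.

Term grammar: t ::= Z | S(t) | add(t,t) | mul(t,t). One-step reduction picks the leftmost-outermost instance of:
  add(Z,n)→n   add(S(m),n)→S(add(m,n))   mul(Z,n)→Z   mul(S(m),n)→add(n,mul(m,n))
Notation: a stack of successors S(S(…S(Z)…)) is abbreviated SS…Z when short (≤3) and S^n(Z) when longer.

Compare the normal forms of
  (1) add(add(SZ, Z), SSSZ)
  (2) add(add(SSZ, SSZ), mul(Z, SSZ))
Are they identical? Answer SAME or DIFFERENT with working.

Term A:
  start: add(add(SZ, Z), SSSZ)
  →1  add(S(add(Z, Z)), SSSZ)
  →2  S(add(add(Z, Z), SSSZ))
  →3  S(add(Z, SSSZ))
  →4  S^4(Z)

Term B:
  start: add(add(SSZ, SSZ), mul(Z, SSZ))
  →1  add(S(add(SZ, SSZ)), mul(Z, SSZ))
  →2  S(add(add(SZ, SSZ), mul(Z, SSZ)))
  →3  S(add(S(add(Z, SSZ)), mul(Z, SSZ)))
  →4  S(S(add(add(Z, SSZ), mul(Z, SSZ))))
  →5  S(S(add(SSZ, mul(Z, SSZ))))
  →6  S(S(S(add(SZ, mul(Z, SSZ)))))
  →7  S(S(S(S(add(Z, mul(Z, SSZ))))))
  →8  S(S(S(S(mul(Z, SSZ)))))
  →9  S^4(Z)

Answer: SAME — A ⇓ S^4(Z), B ⇓ S^4(Z)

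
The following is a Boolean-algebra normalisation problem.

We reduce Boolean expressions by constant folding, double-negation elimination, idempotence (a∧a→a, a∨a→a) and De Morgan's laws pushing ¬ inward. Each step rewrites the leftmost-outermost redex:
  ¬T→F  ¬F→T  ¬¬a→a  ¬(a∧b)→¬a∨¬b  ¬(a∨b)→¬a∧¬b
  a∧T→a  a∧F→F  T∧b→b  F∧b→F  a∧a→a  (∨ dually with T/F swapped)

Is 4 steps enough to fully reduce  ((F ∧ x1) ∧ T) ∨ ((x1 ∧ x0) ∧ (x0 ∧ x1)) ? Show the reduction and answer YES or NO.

  start: ((F ∧ x1) ∧ T) ∨ ((x1 ∧ x0) ∧ (x0 ∧ x1))
  [1] (F ∧ x1) ∨ ((x1 ∧ x0) ∧ (x0 ∧ x1))
  [2] F ∨ ((x1 ∧ x0) ∧ (x0 ∧ x1))
  [3] (x1 ∧ x0) ∧ (x0 ∧ x1)

Answer: YES — reaches normal form (x1 ∧ x0) ∧ (x0 ∧ x1) in 3 ≤ 4 steps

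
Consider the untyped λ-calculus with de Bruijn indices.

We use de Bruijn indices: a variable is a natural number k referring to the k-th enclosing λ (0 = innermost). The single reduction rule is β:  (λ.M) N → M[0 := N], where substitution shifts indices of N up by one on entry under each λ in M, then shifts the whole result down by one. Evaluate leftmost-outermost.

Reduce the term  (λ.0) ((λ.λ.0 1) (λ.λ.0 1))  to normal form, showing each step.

Answer: normal form = λ.0 (λ.λ.0 1)  (in 2 steps)

Derivation:
  start: (λ.0) ((λ.λ.0 1) (λ.λ.0 1))
  step 1: (λ.λ.0 1) (λ.λ.0 1)
  step 2: λ.0 (λ.λ.0 1)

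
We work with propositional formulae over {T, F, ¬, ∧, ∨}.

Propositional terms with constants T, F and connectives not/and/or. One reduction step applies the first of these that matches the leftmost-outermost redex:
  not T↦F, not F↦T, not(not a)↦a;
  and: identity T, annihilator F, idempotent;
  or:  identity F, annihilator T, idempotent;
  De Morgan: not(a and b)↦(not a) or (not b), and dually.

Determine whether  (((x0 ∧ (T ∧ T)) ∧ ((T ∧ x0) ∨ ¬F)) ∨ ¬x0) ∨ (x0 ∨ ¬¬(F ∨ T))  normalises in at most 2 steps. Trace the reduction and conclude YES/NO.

Answer: NO — after 2 steps the term is ((x0 ∧ ((T ∧ x0) ∨ ¬F)) ∨ ¬x0) ∨ (x0 ∨ ¬¬(F ∨ T)), not yet normal

Working:
  start: (((x0 ∧ (T ∧ T)) ∧ ((T ∧ x0) ∨ ¬F)) ∨ ¬x0) ∨ (x0 ∨ ¬¬(F ∨ T))
  step 1: (((x0 ∧ T) ∧ ((T ∧ x0) ∨ ¬F)) ∨ ¬x0) ∨ (x0 ∨ ¬¬(F ∨ T))
  step 2: ((x0 ∧ ((T ∧ x0) ∨ ¬F)) ∨ ¬x0) ∨ (x0 ∨ ¬¬(F ∨ T))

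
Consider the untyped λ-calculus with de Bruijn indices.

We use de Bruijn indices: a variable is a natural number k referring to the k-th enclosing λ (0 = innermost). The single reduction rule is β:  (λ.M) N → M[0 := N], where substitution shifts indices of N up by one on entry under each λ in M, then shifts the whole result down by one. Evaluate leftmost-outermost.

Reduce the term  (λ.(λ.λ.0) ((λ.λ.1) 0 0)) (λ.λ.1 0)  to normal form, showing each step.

  start: (λ.(λ.λ.0) ((λ.λ.1) 0 0)) (λ.λ.1 0)
  [1] (λ.λ.0) ((λ.λ.1) (λ.λ.1 0) (λ.λ.1 0))
  [2] λ.0

Answer: normal form = λ.0  (in 2 steps)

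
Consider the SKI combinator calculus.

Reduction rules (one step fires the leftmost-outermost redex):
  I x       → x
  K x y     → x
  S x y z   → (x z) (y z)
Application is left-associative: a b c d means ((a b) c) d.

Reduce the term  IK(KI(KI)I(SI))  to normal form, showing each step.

Answer: normal form = K(SI)  (in 4 steps)

Reduction:
  start: IK(KI(KI)I(SI))
  →1  K(KI(KI)I(SI))
  →2  K(II(SI))
  →3  K(I(SI))
  →4  K(SI)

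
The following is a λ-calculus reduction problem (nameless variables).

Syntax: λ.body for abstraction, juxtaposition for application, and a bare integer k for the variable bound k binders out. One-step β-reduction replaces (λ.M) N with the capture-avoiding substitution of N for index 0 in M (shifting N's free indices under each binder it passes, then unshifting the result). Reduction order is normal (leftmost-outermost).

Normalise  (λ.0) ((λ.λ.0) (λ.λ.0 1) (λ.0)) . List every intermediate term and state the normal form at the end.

Answer: normal form = λ.0  (in 3 steps)

Derivation:
  start: (λ.0) ((λ.λ.0) (λ.λ.0 1) (λ.0))
  step 1: (λ.λ.0) (λ.λ.0 1) (λ.0)
  step 2: (λ.0) (λ.0)
  step 3: λ.0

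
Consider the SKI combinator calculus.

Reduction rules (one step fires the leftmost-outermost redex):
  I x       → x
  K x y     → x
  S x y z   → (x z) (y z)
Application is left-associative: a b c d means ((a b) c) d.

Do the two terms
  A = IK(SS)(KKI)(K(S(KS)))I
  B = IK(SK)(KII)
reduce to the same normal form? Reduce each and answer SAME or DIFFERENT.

Answer: DIFFERENT — A ⇓ SI(S(KS)), B ⇓ SK

Derivation:
Term A:
  start: IK(SS)(KKI)(K(S(KS)))I
  step 1: K(SS)(KKI)(K(S(KS)))I
  step 2: SS(K(S(KS)))I
  step 3: SI(K(S(KS))I)
  step 4: SI(S(KS))

Term B:
  start: IK(SK)(KII)
  step 1: K(SK)(KII)
  step 2: SK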